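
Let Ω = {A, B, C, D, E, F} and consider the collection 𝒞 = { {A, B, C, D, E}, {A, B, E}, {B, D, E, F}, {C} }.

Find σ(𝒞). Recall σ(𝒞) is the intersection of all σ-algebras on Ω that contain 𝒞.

σ(𝒞) (32 sets): { ∅, {A}, {C}, {D}, {F}, {A, C}, {A, D}, {A, F}, {B, E}, {C, D}, {C, F}, {D, F}, {A, B, E}, {A, C, D}, {A, C, F}, {A, D, F}, {B, C, E}, {B, D, E}, {B, E, F}, {C, D, F}, {A, B, C, E}, {A, B, D, E}, {A, B, E, F}, {A, C, D, F}, {B, C, D, E}, {B, C, E, F}, {B, D, E, F}, {A, B, C, D, E}, {A, B, C, E, F}, {A, B, D, E, F}, {B, C, D, E, F}, Ω }

Working:
Take S₀ = 𝒞 ∪ {∅, Ω} = { ∅, {C}, {A, B, E}, {B, D, E, F}, {A, B, C, D, E}, Ω }.
Step 1 adds 6:
  {F}  = ᶜ of {A, B, C, D, E}
  {A, C}  = ᶜ of {B, D, E, F}
  {C, D, F}  = ᶜ of {A, B, E}
  {A, B, C, E}  = {C} ∪ {A, B, E}
  {A, B, D, E, F}  = ᶜ of {C}
  {B, C, D, E, F}  = {C} ∪ {B, D, E, F}
Step 2 (7 new):
  {A}  = ᶜ of {B, C, D, E, F}
  {C, F}  = {F} ∪ {C}
  {D, F}  = ᶜ of {A, B, C, E}
  {A, C, F}  = {F} ∪ {A, C}
  {A, B, E, F}  = {F} ∪ {A, B, E}
  {A, C, D, F}  = {A, C} ∪ {C, D, F}
  {A, B, C, E, F}  = {F} ∪ {A, B, C, E}
Step 3: +7 →
  {D}  = ᶜ of {A, B, C, E, F}
  {A, F}  = {F} ∪ {A}
  {B, E}  = ᶜ of {A, C, D, F}
  {C, D}  = ᶜ of {A, B, E, F}
  {A, D, F}  = {D, F} ∪ {A}
  {B, D, E}  = ᶜ of {A, C, F}
  {A, B, D, E}  = ᶜ of {C, F}
Step 4: 6 new —
  {A, D}  = {A} ∪ {D}
  {A, C, D}  = {C, D} ∪ {A}
  {B, C, E}  = ᶜ of {A, D, F}
  {B, E, F}  = {B, E} ∪ {F}
  {B, C, D, E}  = ᶜ of {A, F}
  {B, C, E, F}  = {B, E} ∪ {C, F}
Step 5 adds nothing — fixpoint reached.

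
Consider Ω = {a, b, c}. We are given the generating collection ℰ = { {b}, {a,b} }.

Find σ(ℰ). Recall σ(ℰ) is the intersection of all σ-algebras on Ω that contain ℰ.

Seed the family with ℰ together with ∅ and Ω: { {}, {b}, {a,b}, Ω }.
Round 1. New:
  {c}  = {a,b}ᶜ
  {a,c}  = {b}ᶜ
  |family| = 6
Round 2. New:
  {b,c}  = {c} ∪ {b}
  |family| = 7
Round 3. New:
  {a}  = {b,c}ᶜ
  |family| = 8
Round 4 adds nothing — fixpoint reached.

Therefore σ(ℰ) = { {}, {a}, {b}, {c}, {a,b}, {a,c}, {b,c}, Ω } (|σ(ℰ)| = 8).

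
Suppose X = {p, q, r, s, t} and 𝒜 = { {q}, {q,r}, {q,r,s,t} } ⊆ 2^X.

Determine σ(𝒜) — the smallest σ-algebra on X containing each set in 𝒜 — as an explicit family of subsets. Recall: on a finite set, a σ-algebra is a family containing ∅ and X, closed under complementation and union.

Begin from { {}, {q}, {q,r}, {q,r,s,t}, X } (that is, 𝒜 plus ∅ and X).
Round 1: +3 →
  {p}  = X∖{q,r,s,t}
  {p,s,t}  = X∖{q,r}
  {p,r,s,t}  = X∖{q}
Round 2. New:
  {p,q}  = {q} ∪ {p}
  {p,q,r}  = {q,r} ∪ {p}
  {p,q,s,t}  = {p,s,t} ∪ {q}
Round 3: +3 →
  {r}  = X∖{p,q,s,t}
  {s,t}  = X∖{p,q,r}
  {r,s,t}  = X∖{p,q}
Round 4: 2 new —
  {p,r}  = {r} ∪ {p}
  {q,s,t}  = {s,t} ∪ {q}
Round 5: no new sets; the family is a σ-algebra.

σ(𝒜) = { {}, {p}, {q}, {r}, {p,q}, {p,r}, {q,r}, {s,t}, {p,q,r}, {p,s,t}, {q,s,t}, {r,s,t}, {p,q,s,t}, {p,r,s,t}, {q,r,s,t}, X }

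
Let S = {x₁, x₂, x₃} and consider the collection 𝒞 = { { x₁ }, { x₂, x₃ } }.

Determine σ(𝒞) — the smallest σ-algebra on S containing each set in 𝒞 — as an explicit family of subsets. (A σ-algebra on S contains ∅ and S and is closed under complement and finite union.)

Take S₀ = 𝒞 ∪ {∅, S} = { {  }, { x₁ }, { x₂, x₃ }, S }.
Iteration 1 adds nothing — fixpoint reached.

Therefore σ(𝒞) = { {  }, { x₁ }, { x₂, x₃ }, S } (|σ(𝒞)| = 4).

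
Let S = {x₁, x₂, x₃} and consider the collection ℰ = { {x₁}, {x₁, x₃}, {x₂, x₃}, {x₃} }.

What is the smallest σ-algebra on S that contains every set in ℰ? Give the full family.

Answer: σ(ℰ) = { {}, {x₁}, {x₂}, {x₃}, {x₁, x₂}, {x₁, x₃}, {x₂, x₃}, S }

Trace:
Start: ℰ ∪ {∅, S} = { {}, {x₁}, {x₃}, {x₁, x₃}, {x₂, x₃}, S }.
Pass 1 adds 2:
  {x₂}  = {x₁, x₃}ᶜ
  {x₁, x₂}  = {x₃}ᶜ
  [8 total]
After Pass 2 the family is unchanged; done.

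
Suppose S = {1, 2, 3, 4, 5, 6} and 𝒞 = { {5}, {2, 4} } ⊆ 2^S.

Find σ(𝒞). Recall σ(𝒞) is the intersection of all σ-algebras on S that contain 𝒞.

σ(𝒞) (8 sets): { {}, {5}, {2, 4}, {1, 3, 6}, {2, 4, 5}, {1, 3, 5, 6}, {1, 2, 3, 4, 6}, S }

Derivation:
Seed the family with 𝒞 together with ∅ and S: { {}, {5}, {2, 4}, S }.
Pass 1. New:
  {2, 4, 5}  = {2, 4} ∪ {5}
  {1, 3, 5, 6}  = S∖{2, 4}
  {1, 2, 3, 4, 6}  = S∖{5}
  |family| = 7
Pass 2 (1 new):
  {1, 3, 6}  = S∖{2, 4, 5}
  |family| = 8
Pass 3: already closed under ᶜ and ∪.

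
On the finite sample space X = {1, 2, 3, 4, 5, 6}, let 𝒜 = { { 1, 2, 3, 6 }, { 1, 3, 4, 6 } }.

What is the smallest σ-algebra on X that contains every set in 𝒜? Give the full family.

Start: 𝒜 ∪ {∅, X} = { ∅, { 1, 2, 3, 6 }, { 1, 3, 4, 6 }, X }.
Iteration 1 adds 3:
  { 2, 5 }  = complement { 1, 3, 4, 6 }
  { 4, 5 }  = complement { 1, 2, 3, 6 }
  { 1, 2, 3, 4, 6 }  = { 1, 2, 3, 6 } ∪ { 1, 3, 4, 6 }
  — 7 sets.
Iteration 2 (4 new):
  { 5 }  = complement { 1, 2, 3, 4, 6 }
  { 2, 4, 5 }  = { 4, 5 } ∪ { 2, 5 }
  { 1, 2, 3, 5, 6 }  = { 2, 5 } ∪ { 1, 2, 3, 6 }
  { 1, 3, 4, 5, 6 }  = { 4, 5 } ∪ { 1, 3, 4, 6 }
  — 11 sets.
Iteration 3. New:
  { 2 }  = complement { 1, 3, 4, 5, 6 }
  { 4 }  = complement { 1, 2, 3, 5, 6 }
  { 1, 3, 6 }  = complement { 2, 4, 5 }
  — 14 sets.
Iteration 4: +2 →
  { 2, 4 }  = { 4 } ∪ { 2 }
  { 1, 3, 5, 6 }  = { 1, 3, 6 } ∪ { 5 }
  — 16 sets.
After Iteration 5 the family is unchanged; done.

|σ(𝒜)| = 16.  σ(𝒜) = { ∅, { 2 }, { 4 }, { 5 }, { 2, 4 }, { 2, 5 }, { 4, 5 }, { 1, 3, 6 }, { 2, 4, 5 }, { 1, 2, 3, 6 }, { 1, 3, 4, 6 }, { 1, 3, 5, 6 }, { 1, 2, 3, 4, 6 }, { 1, 2, 3, 5, 6 }, { 1, 3, 4, 5, 6 }, X }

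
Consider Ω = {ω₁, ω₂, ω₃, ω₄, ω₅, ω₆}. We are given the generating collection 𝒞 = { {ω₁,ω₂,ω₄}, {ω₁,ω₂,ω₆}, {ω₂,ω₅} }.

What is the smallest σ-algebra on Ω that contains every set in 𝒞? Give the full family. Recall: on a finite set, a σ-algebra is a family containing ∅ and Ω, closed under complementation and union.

σ(𝒞) (64 sets): { {}, {ω₁}, {ω₂}, {ω₃}, {ω₄}, {ω₅}, {ω₆}, {ω₁,ω₂}, {ω₁,ω₃}, {ω₁,ω₄}, {ω₁,ω₅}, {ω₁,ω₆}, {ω₂,ω₃}, {ω₂,ω₄}, {ω₂,ω₅}, {ω₂,ω₆}, {ω₃,ω₄}, {ω₃,ω₅}, {ω₃,ω₆}, {ω₄,ω₅}, {ω₄,ω₆}, {ω₅,ω₆}, {ω₁,ω₂,ω₃}, {ω₁,ω₂,ω₄}, {ω₁,ω₂,ω₅}, {ω₁,ω₂,ω₆}, {ω₁,ω₃,ω₄}, {ω₁,ω₃,ω₅}, {ω₁,ω₃,ω₆}, {ω₁,ω₄,ω₅}, {ω₁,ω₄,ω₆}, {ω₁,ω₅,ω₆}, {ω₂,ω₃,ω₄}, {ω₂,ω₃,ω₅}, {ω₂,ω₃,ω₆}, {ω₂,ω₄,ω₅}, {ω₂,ω₄,ω₆}, {ω₂,ω₅,ω₆}, {ω₃,ω₄,ω₅}, {ω₃,ω₄,ω₆}, {ω₃,ω₅,ω₆}, {ω₄,ω₅,ω₆}, {ω₁,ω₂,ω₃,ω₄}, {ω₁,ω₂,ω₃,ω₅}, {ω₁,ω₂,ω₃,ω₆}, {ω₁,ω₂,ω₄,ω₅}, {ω₁,ω₂,ω₄,ω₆}, {ω₁,ω₂,ω₅,ω₆}, {ω₁,ω₃,ω₄,ω₅}, {ω₁,ω₃,ω₄,ω₆}, {ω₁,ω₃,ω₅,ω₆}, {ω₁,ω₄,ω₅,ω₆}, {ω₂,ω₃,ω₄,ω₅}, {ω₂,ω₃,ω₄,ω₆}, {ω₂,ω₃,ω₅,ω₆}, {ω₂,ω₄,ω₅,ω₆}, {ω₃,ω₄,ω₅,ω₆}, {ω₁,ω₂,ω₃,ω₄,ω₅}, {ω₁,ω₂,ω₃,ω₄,ω₆}, {ω₁,ω₂,ω₃,ω₅,ω₆}, {ω₁,ω₂,ω₄,ω₅,ω₆}, {ω₁,ω₃,ω₄,ω₅,ω₆}, {ω₂,ω₃,ω₄,ω₅,ω₆}, Ω }

Derivation:
Initial family (5 sets): { {}, {ω₂,ω₅}, {ω₁,ω₂,ω₄}, {ω₁,ω₂,ω₆}, Ω }.
Round 1 adds 6:
  {ω₃,ω₄,ω₅}  = Ω∖{ω₁,ω₂,ω₆}
  {ω₃,ω₅,ω₆}  = Ω∖{ω₁,ω₂,ω₄}
  {ω₁,ω₂,ω₄,ω₅}  = {ω₂,ω₅} ∪ {ω₁,ω₂,ω₄}
  {ω₁,ω₂,ω₄,ω₆}  = {ω₁,ω₂,ω₆} ∪ {ω₁,ω₂,ω₄}
  {ω₁,ω₂,ω₅,ω₆}  = {ω₂,ω₅} ∪ {ω₁,ω₂,ω₆}
  {ω₁,ω₃,ω₄,ω₆}  = Ω∖{ω₂,ω₅}
  (now 11)
Round 2. New:
  {ω₃,ω₄}  = Ω∖{ω₁,ω₂,ω₅,ω₆}
  {ω₃,ω₅}  = Ω∖{ω₁,ω₂,ω₄,ω₆}
  {ω₃,ω₆}  = Ω∖{ω₁,ω₂,ω₄,ω₅}
  {ω₂,ω₃,ω₄,ω₅}  = {ω₂,ω₅} ∪ {ω₃,ω₄,ω₅}
  {ω₂,ω₃,ω₅,ω₆}  = {ω₂,ω₅} ∪ {ω₃,ω₅,ω₆}
  {ω₃,ω₄,ω₅,ω₆}  = {ω₃,ω₄,ω₅} ∪ {ω₃,ω₅,ω₆}
  {ω₁,ω₂,ω₃,ω₄,ω₅}  = {ω₃,ω₄,ω₅} ∪ {ω₁,ω₂,ω₄,ω₅}
  {ω₁,ω₂,ω₃,ω₄,ω₆}  = {ω₁,ω₂,ω₄,ω₆} ∪ {ω₁,ω₃,ω₄,ω₆}
  {ω₁,ω₂,ω₃,ω₅,ω₆}  = {ω₃,ω₅,ω₆} ∪ {ω₁,ω₂,ω₆}
  {ω₁,ω₂,ω₄,ω₅,ω₆}  = {ω₂,ω₅} ∪ {ω₁,ω₂,ω₄,ω₆}
  {ω₁,ω₃,ω₄,ω₅,ω₆}  = {ω₃,ω₄,ω₅} ∪ {ω₁,ω₃,ω₄,ω₆}
  (now 22)
Round 3 (13 new):
  {ω₂}  = Ω∖{ω₁,ω₃,ω₄,ω₅,ω₆}
  {ω₃}  = Ω∖{ω₁,ω₂,ω₄,ω₅,ω₆}
  {ω₄}  = Ω∖{ω₁,ω₂,ω₃,ω₅,ω₆}
  {ω₅}  = Ω∖{ω₁,ω₂,ω₃,ω₄,ω₆}
  {ω₆}  = Ω∖{ω₁,ω₂,ω₃,ω₄,ω₅}
  {ω₁,ω₂}  = Ω∖{ω₃,ω₄,ω₅,ω₆}
  {ω₁,ω₄}  = Ω∖{ω₂,ω₃,ω₅,ω₆}
  {ω₁,ω₆}  = Ω∖{ω₂,ω₃,ω₄,ω₅}
  {ω₂,ω₃,ω₅}  = {ω₂,ω₅} ∪ {ω₃,ω₅}
  {ω₃,ω₄,ω₆}  = {ω₃,ω₄} ∪ {ω₃,ω₆}
  {ω₁,ω₂,ω₃,ω₄}  = {ω₃,ω₄} ∪ {ω₁,ω₂,ω₄}
  {ω₁,ω₂,ω₃,ω₆}  = {ω₃,ω₆} ∪ {ω₁,ω₂,ω₆}
  {ω₂,ω₃,ω₄,ω₅,ω₆}  = {ω₂,ω₅} ∪ {ω₃,ω₄,ω₅,ω₆}
  (now 35)
Round 4: 22 new —
  {ω₁}  = Ω∖{ω₂,ω₃,ω₄,ω₅,ω₆}
  {ω₂,ω₃}  = {ω₂} ∪ {ω₃}
  {ω₂,ω₄}  = {ω₂} ∪ {ω₄}
  {ω₂,ω₆}  = {ω₂} ∪ {ω₆}
  {ω₄,ω₅}  = Ω∖{ω₁,ω₂,ω₃,ω₆}
  {ω₄,ω₆}  = {ω₆} ∪ {ω₄}
  {ω₅,ω₆}  = Ω∖{ω₁,ω₂,ω₃,ω₄}
  {ω₁,ω₂,ω₃}  = {ω₁,ω₂} ∪ {ω₃}
  {ω₁,ω₂,ω₅}  = Ω∖{ω₃,ω₄,ω₆}
  {ω₁,ω₃,ω₄}  = {ω₃,ω₄} ∪ {ω₁,ω₄}
  {ω₁,ω₃,ω₆}  = {ω₁,ω₆} ∪ {ω₃}
  {ω₁,ω₄,ω₅}  = {ω₅} ∪ {ω₁,ω₄}
  {ω₁,ω₄,ω₆}  = Ω∖{ω₂,ω₃,ω₅}
  {ω₁,ω₅,ω₆}  = {ω₁,ω₆} ∪ {ω₅}
  {ω₂,ω₃,ω₄}  = {ω₃,ω₄} ∪ {ω₂}
  {ω₂,ω₃,ω₆}  = {ω₂} ∪ {ω₃,ω₆}
  {ω₂,ω₄,ω₅}  = {ω₂,ω₅} ∪ {ω₄}
  {ω₂,ω₅,ω₆}  = {ω₂,ω₅} ∪ {ω₆}
  {ω₁,ω₂,ω₃,ω₅}  = {ω₁,ω₂} ∪ {ω₂,ω₃,ω₅}
  {ω₁,ω₃,ω₄,ω₅}  = {ω₃,ω₄,ω₅} ∪ {ω₁,ω₄}
  {ω₁,ω₃,ω₅,ω₆}  = {ω₁,ω₆} ∪ {ω₃,ω₅,ω₆}
  {ω₂,ω₃,ω₄,ω₆}  = {ω₂} ∪ {ω₃,ω₄,ω₆}
  (now 57)
Round 5: 7 new —
  {ω₁,ω₃}  = {ω₃} ∪ {ω₁}
  {ω₁,ω₅}  = Ω∖{ω₂,ω₃,ω₄,ω₆}
  {ω₁,ω₃,ω₅}  = {ω₃,ω₅} ∪ {ω₁}
  {ω₂,ω₄,ω₆}  = {ω₂} ∪ {ω₄,ω₆}
  {ω₄,ω₅,ω₆}  = Ω∖{ω₁,ω₂,ω₃}
  {ω₁,ω₄,ω₅,ω₆}  = Ω∖{ω₂,ω₃}
  {ω₂,ω₄,ω₅,ω₆}  = {ω₂,ω₅} ∪ {ω₄,ω₆}
  (now 64)
Round 6: no new sets; the family is a σ-algebra.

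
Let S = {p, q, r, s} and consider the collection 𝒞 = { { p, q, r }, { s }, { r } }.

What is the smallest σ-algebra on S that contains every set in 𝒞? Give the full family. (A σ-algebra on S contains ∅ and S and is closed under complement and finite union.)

Take S₀ = 𝒞 ∪ {∅, S} = { {  }, { r }, { s }, { p, q, r }, S }.
Step 1: +2 →
  { r, s }  = { r } ∪ { s }
  { p, q, s }  = ᶜ of { r }
  — 7 sets.
Step 2 (1 new):
  { p, q }  = ᶜ of { r, s }
  — 8 sets.
Step 3 adds nothing — fixpoint reached.

Therefore σ(𝒞) = { {  }, { r }, { s }, { p, q }, { r, s }, { p, q, r }, { p, q, s }, S } (|σ(𝒞)| = 8).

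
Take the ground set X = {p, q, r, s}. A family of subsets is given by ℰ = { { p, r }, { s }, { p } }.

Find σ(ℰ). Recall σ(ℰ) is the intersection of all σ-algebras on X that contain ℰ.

Begin from { {}, { p }, { s }, { p, r }, X } (that is, ℰ plus ∅ and X).
Pass 1 (5 new):
  { p, s }  = { s } ∪ { p }
  { q, s }  = ᶜ of { p, r }
  { p, q, r }  = ᶜ of { s }
  { p, r, s }  = { p, r } ∪ { s }
  { q, r, s }  = ᶜ of { p }
  |family| = 10
Pass 2: 3 new —
  { q }  = ᶜ of { p, r, s }
  { q, r }  = ᶜ of { p, s }
  { p, q, s }  = { p, s } ∪ { q, s }
  |family| = 13
Pass 3: +2 →
  { r }  = ᶜ of { p, q, s }
  { p, q }  = { q } ∪ { p }
  |family| = 15
Pass 4 adds 1:
  { r, s }  = ᶜ of { p, q }
  |family| = 16
After Pass 5 the family is unchanged; done.

Therefore σ(ℰ) = { {}, { p }, { q }, { r }, { s }, { p, q }, { p, r }, { p, s }, { q, r }, { q, s }, { r, s }, { p, q, r }, { p, q, s }, { p, r, s }, { q, r, s }, X } (|σ(ℰ)| = 16).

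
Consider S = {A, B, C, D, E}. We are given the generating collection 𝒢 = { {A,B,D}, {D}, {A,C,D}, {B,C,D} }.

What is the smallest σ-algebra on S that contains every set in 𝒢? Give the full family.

σ(𝒢) = { {}, {A}, {B}, {C}, {D}, {E}, {A,B}, {A,C}, {A,D}, {A,E}, {B,C}, {B,D}, {B,E}, {C,D}, {C,E}, {D,E}, {A,B,C}, {A,B,D}, {A,B,E}, {A,C,D}, {A,C,E}, {A,D,E}, {B,C,D}, {B,C,E}, {B,D,E}, {C,D,E}, {A,B,C,D}, {A,B,C,E}, {A,B,D,E}, {A,C,D,E}, {B,C,D,E}, S }

Working:
Begin from { {}, {D}, {A,B,D}, {A,C,D}, {B,C,D}, S } (that is, 𝒢 plus ∅ and S).
Pass 1. New:
  {A,E}  = ᶜ of {B,C,D}
  {B,E}  = ᶜ of {A,C,D}
  {C,E}  = ᶜ of {A,B,D}
  {A,B,C,D}  = {A,C,D} ∪ {B,C,D}
  {A,B,C,E}  = ᶜ of {D}
  [11 total]
Pass 2. New:
  {E}  = ᶜ of {A,B,C,D}
  {A,B,E}  = {B,E} ∪ {A,E}
  {A,C,E}  = {A,E} ∪ {C,E}
  {A,D,E}  = {A,E} ∪ {D}
  {B,C,E}  = {B,E} ∪ {C,E}
  {B,D,E}  = {B,E} ∪ {D}
  {C,D,E}  = {D} ∪ {C,E}
  {A,B,D,E}  = {B,E} ∪ {A,B,D}
  {A,C,D,E}  = {A,C,D} ∪ {A,E}
  {B,C,D,E}  = {B,E} ∪ {B,C,D}
  [21 total]
Pass 3: +10 →
  {A}  = ᶜ of {B,C,D,E}
  {B}  = ᶜ of {A,C,D,E}
  {C}  = ᶜ of {A,B,D,E}
  {A,B}  = ᶜ of {C,D,E}
  {A,C}  = ᶜ of {B,D,E}
  {A,D}  = ᶜ of {B,C,E}
  {B,C}  = ᶜ of {A,D,E}
  {B,D}  = ᶜ of {A,C,E}
  {C,D}  = ᶜ of {A,B,E}
  {D,E}  = {E} ∪ {D}
  [31 total]
Pass 4 (1 new):
  {A,B,C}  = ᶜ of {D,E}
  [32 total]
Pass 5: no new sets; the family is a σ-algebra.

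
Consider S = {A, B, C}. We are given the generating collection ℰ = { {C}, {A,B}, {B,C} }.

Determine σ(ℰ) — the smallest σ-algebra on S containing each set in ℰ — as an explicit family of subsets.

Answer: σ(ℰ) = { {}, {A}, {B}, {C}, {A,B}, {A,C}, {B,C}, S }

Working:
Take S₀ = ℰ ∪ {∅, S} = { {}, {C}, {A,B}, {B,C}, S }.
Iteration 1: +1 →
  {A}  = ᶜ of {B,C}
  |family| = 6
Iteration 2: 1 new —
  {A,C}  = {C} ∪ {A}
  |family| = 7
Iteration 3 (1 new):
  {B}  = ᶜ of {A,C}
  |family| = 8
Iteration 4: stable.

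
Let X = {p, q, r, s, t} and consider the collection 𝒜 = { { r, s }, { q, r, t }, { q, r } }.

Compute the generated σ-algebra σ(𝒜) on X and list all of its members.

|σ(𝒜)| = 32.  σ(𝒜) = { {}, { p }, { q }, { r }, { s }, { t }, { p, q }, { p, r }, { p, s }, { p, t }, { q, r }, { q, s }, { q, t }, { r, s }, { r, t }, { s, t }, { p, q, r }, { p, q, s }, { p, q, t }, { p, r, s }, { p, r, t }, { p, s, t }, { q, r, s }, { q, r, t }, { q, s, t }, { r, s, t }, { p, q, r, s }, { p, q, r, t }, { p, q, s, t }, { p, r, s, t }, { q, r, s, t }, X }

Check:
Begin from { {}, { q, r }, { r, s }, { q, r, t }, X } (that is, 𝒜 plus ∅ and X).
Round 1 adds 5:
  { p, s }  = X∖{ q, r, t }
  { p, q, t }  = X∖{ r, s }
  { p, s, t }  = X∖{ q, r }
  { q, r, s }  = { r, s } ∪ { q, r }
  { q, r, s, t }  = { r, s } ∪ { q, r, t }
  |family| = 10
Round 2: 7 new —
  { p }  = X∖{ q, r, s, t }
  { p, t }  = X∖{ q, r, s }
  { p, r, s }  = { r, s } ∪ { p, s }
  { p, q, r, s }  = { q, r, s } ∪ { p, s }
  { p, q, r, t }  = { p, q, t } ∪ { q, r, t }
  { p, q, s, t }  = { p, s, t } ∪ { p, q, t }
  { p, r, s, t }  = { p, s, t } ∪ { r, s }
  |family| = 17
Round 3: 6 new —
  { q }  = X∖{ p, r, s, t }
  { r }  = X∖{ p, q, s, t }
  { s }  = X∖{ p, q, r, t }
  { t }  = X∖{ p, q, r, s }
  { q, t }  = X∖{ p, r, s }
  { p, q, r }  = { q, r } ∪ { p }
  |family| = 23
Round 4 adds 9:
  { p, q }  = { q } ∪ { p }
  { p, r }  = { r } ∪ { p }
  { q, s }  = { q } ∪ { s }
  { r, t }  = { t } ∪ { r }
  { s, t }  = X∖{ p, q, r }
  { p, q, s }  = { q } ∪ { p, s }
  { p, r, t }  = { r } ∪ { p, t }
  { q, s, t }  = { q, t } ∪ { s }
  { r, s, t }  = { r, s } ∪ { t }
  |family| = 32
After Round 5 the family is unchanged; done.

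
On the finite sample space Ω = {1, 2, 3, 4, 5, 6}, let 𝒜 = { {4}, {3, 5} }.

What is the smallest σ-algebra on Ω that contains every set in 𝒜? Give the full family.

Initial family (4 sets): { ∅, {4}, {3, 5}, Ω }.
Round 1: +3 →
  {3, 4, 5}  = {3, 5} ∪ {4}
  {1, 2, 4, 6}  = {3, 5}ᶜ
  {1, 2, 3, 5, 6}  = {4}ᶜ
  [7 total]
Round 2 (1 new):
  {1, 2, 6}  = {3, 4, 5}ᶜ
  [8 total]
Round 3: closed — nothing new.

|σ(𝒜)| = 8.  σ(𝒜) = { ∅, {4}, {3, 5}, {1, 2, 6}, {3, 4, 5}, {1, 2, 4, 6}, {1, 2, 3, 5, 6}, Ω }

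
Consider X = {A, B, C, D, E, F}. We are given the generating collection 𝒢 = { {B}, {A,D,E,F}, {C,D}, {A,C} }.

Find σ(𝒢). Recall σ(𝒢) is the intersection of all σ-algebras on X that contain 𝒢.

|σ(𝒢)| = 32.  σ(𝒢) = { ∅, {A}, {B}, {C}, {D}, {A,B}, {A,C}, {A,D}, {B,C}, {B,D}, {C,D}, {E,F}, {A,B,C}, {A,B,D}, {A,C,D}, {A,E,F}, {B,C,D}, {B,E,F}, {C,E,F}, {D,E,F}, {A,B,C,D}, {A,B,E,F}, {A,C,E,F}, {A,D,E,F}, {B,C,E,F}, {B,D,E,F}, {C,D,E,F}, {A,B,C,E,F}, {A,B,D,E,F}, {A,C,D,E,F}, {B,C,D,E,F}, X }

Working:
Begin from { ∅, {B}, {A,C}, {C,D}, {A,D,E,F}, X } (that is, 𝒢 plus ∅ and X).
Step 1: +8 →
  {B,C}  = {A,D,E,F}ᶜ
  {A,B,C}  = {A,C} ∪ {B}
  {A,C,D}  = {C,D} ∪ {A,C}
  {B,C,D}  = {C,D} ∪ {B}
  {A,B,E,F}  = {C,D}ᶜ
  {B,D,E,F}  = {A,C}ᶜ
  {A,B,D,E,F}  = {A,D,E,F} ∪ {B}
  {A,C,D,E,F}  = {B}ᶜ
  (now 14)
Step 2: 7 new —
  {C}  = {A,B,D,E,F}ᶜ
  {A,E,F}  = {B,C,D}ᶜ
  {B,E,F}  = {A,C,D}ᶜ
  {D,E,F}  = {A,B,C}ᶜ
  {A,B,C,D}  = {C,D} ∪ {A,B,C}
  {A,B,C,E,F}  = {A,B,C} ∪ {A,B,E,F}
  {B,C,D,E,F}  = {C,D} ∪ {B,D,E,F}
  (now 21)
Step 3. New:
  {A}  = {B,C,D,E,F}ᶜ
  {D}  = {A,B,C,E,F}ᶜ
  {E,F}  = {A,B,C,D}ᶜ
  {A,C,E,F}  = {A,E,F} ∪ {A,C}
  {B,C,E,F}  = {B,E,F} ∪ {C}
  {C,D,E,F}  = {C,D} ∪ {D,E,F}
  (now 27)
Step 4 (4 new):
  {A,B}  = {C,D,E,F}ᶜ
  {A,D}  = {B,C,E,F}ᶜ
  {B,D}  = {A,C,E,F}ᶜ
  {C,E,F}  = {E,F} ∪ {C}
  (now 31)
Step 5 adds 1:
  {A,B,D}  = {C,E,F}ᶜ
  (now 32)
Step 6 adds nothing — fixpoint reached.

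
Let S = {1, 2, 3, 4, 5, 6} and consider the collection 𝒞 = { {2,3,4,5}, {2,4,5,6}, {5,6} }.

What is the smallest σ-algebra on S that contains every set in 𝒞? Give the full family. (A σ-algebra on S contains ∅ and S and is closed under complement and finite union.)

|σ(𝒞)| = 32.  σ(𝒞) = { ∅, {1}, {3}, {5}, {6}, {1,3}, {1,5}, {1,6}, {2,4}, {3,5}, {3,6}, {5,6}, {1,2,4}, {1,3,5}, {1,3,6}, {1,5,6}, {2,3,4}, {2,4,5}, {2,4,6}, {3,5,6}, {1,2,3,4}, {1,2,4,5}, {1,2,4,6}, {1,3,5,6}, {2,3,4,5}, {2,3,4,6}, {2,4,5,6}, {1,2,3,4,5}, {1,2,3,4,6}, {1,2,4,5,6}, {2,3,4,5,6}, S }

Derivation:
Begin from { ∅, {5,6}, {2,3,4,5}, {2,4,5,6}, S } (that is, 𝒞 plus ∅ and S).
Step 1: +4 →
  {1,3}  = {2,4,5,6}ᶜ
  {1,6}  = {2,3,4,5}ᶜ
  {1,2,3,4}  = {5,6}ᶜ
  {2,3,4,5,6}  = {2,4,5,6} ∪ {2,3,4,5}
  [9 total]
Step 2. New:
  {1}  = {2,3,4,5,6}ᶜ
  {1,3,6}  = {1,6} ∪ {1,3}
  {1,5,6}  = {5,6} ∪ {1,6}
  {1,3,5,6}  = {5,6} ∪ {1,3}
  {1,2,3,4,5}  = {2,3,4,5} ∪ {1,3}
  {1,2,3,4,6}  = {1,6} ∪ {1,2,3,4}
  {1,2,4,5,6}  = {1,6} ∪ {2,4,5,6}
  [16 total]
Step 3 (6 new):
  {3}  = {1,2,4,5,6}ᶜ
  {5}  = {1,2,3,4,6}ᶜ
  {6}  = {1,2,3,4,5}ᶜ
  {2,4}  = {1,3,5,6}ᶜ
  {2,3,4}  = {1,5,6}ᶜ
  {2,4,5}  = {1,3,6}ᶜ
  [22 total]
Step 4 adds 10:
  {1,5}  = {5} ∪ {1}
  {3,5}  = {5} ∪ {3}
  {3,6}  = {6} ∪ {3}
  {1,2,4}  = {2,4} ∪ {1}
  {1,3,5}  = {5} ∪ {1,3}
  {2,4,6}  = {6} ∪ {2,4}
  {3,5,6}  = {5,6} ∪ {3}
  {1,2,4,5}  = {2,4,5} ∪ {1}
  {1,2,4,6}  = {1,6} ∪ {2,4}
  {2,3,4,6}  = {2,3,4} ∪ {6}
  [32 total]
After Step 5 the family is unchanged; done.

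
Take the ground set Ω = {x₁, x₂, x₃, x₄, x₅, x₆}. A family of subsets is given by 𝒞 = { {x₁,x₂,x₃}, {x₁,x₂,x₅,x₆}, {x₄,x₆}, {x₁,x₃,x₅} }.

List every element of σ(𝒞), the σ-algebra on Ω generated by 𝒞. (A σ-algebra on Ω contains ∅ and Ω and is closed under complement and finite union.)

σ(𝒞) (64 sets): { {}, {x₁}, {x₂}, {x₃}, {x₄}, {x₅}, {x₆}, {x₁,x₂}, {x₁,x₃}, {x₁,x₄}, {x₁,x₅}, {x₁,x₆}, {x₂,x₃}, {x₂,x₄}, {x₂,x₅}, {x₂,x₆}, {x₃,x₄}, {x₃,x₅}, {x₃,x₆}, {x₄,x₅}, {x₄,x₆}, {x₅,x₆}, {x₁,x₂,x₃}, {x₁,x₂,x₄}, {x₁,x₂,x₅}, {x₁,x₂,x₆}, {x₁,x₃,x₄}, {x₁,x₃,x₅}, {x₁,x₃,x₆}, {x₁,x₄,x₅}, {x₁,x₄,x₆}, {x₁,x₅,x₆}, {x₂,x₃,x₄}, {x₂,x₃,x₅}, {x₂,x₃,x₆}, {x₂,x₄,x₅}, {x₂,x₄,x₆}, {x₂,x₅,x₆}, {x₃,x₄,x₅}, {x₃,x₄,x₆}, {x₃,x₅,x₆}, {x₄,x₅,x₆}, {x₁,x₂,x₃,x₄}, {x₁,x₂,x₃,x₅}, {x₁,x₂,x₃,x₆}, {x₁,x₂,x₄,x₅}, {x₁,x₂,x₄,x₆}, {x₁,x₂,x₅,x₆}, {x₁,x₃,x₄,x₅}, {x₁,x₃,x₄,x₆}, {x₁,x₃,x₅,x₆}, {x₁,x₄,x₅,x₆}, {x₂,x₃,x₄,x₅}, {x₂,x₃,x₄,x₆}, {x₂,x₃,x₅,x₆}, {x₂,x₄,x₅,x₆}, {x₃,x₄,x₅,x₆}, {x₁,x₂,x₃,x₄,x₅}, {x₁,x₂,x₃,x₄,x₆}, {x₁,x₂,x₃,x₅,x₆}, {x₁,x₂,x₄,x₅,x₆}, {x₁,x₃,x₄,x₅,x₆}, {x₂,x₃,x₄,x₅,x₆}, Ω }

Trace:
Initial family (6 sets): { {}, {x₄,x₆}, {x₁,x₂,x₃}, {x₁,x₃,x₅}, {x₁,x₂,x₅,x₆}, Ω }.
Step 1. New:
  {x₃,x₄}  = {x₁,x₂,x₅,x₆}ᶜ
  {x₂,x₄,x₆}  = {x₁,x₃,x₅}ᶜ
  {x₄,x₅,x₆}  = {x₁,x₂,x₃}ᶜ
  {x₁,x₂,x₃,x₅}  = {x₄,x₆}ᶜ
  {x₁,x₂,x₃,x₄,x₆}  = {x₁,x₂,x₃} ∪ {x₄,x₆}
  {x₁,x₂,x₃,x₅,x₆}  = {x₁,x₂,x₃} ∪ {x₁,x₂,x₅,x₆}
  {x₁,x₂,x₄,x₅,x₆}  = {x₄,x₆} ∪ {x₁,x₂,x₅,x₆}
  {x₁,x₃,x₄,x₅,x₆}  = {x₁,x₃,x₅} ∪ {x₄,x₆}
  — 14 sets.
Step 2. New:
  {x₂}  = {x₁,x₃,x₄,x₅,x₆}ᶜ
  {x₃}  = {x₁,x₂,x₄,x₅,x₆}ᶜ
  {x₄}  = {x₁,x₂,x₃,x₅,x₆}ᶜ
  {x₅}  = {x₁,x₂,x₃,x₄,x₆}ᶜ
  {x₃,x₄,x₆}  = {x₃,x₄} ∪ {x₄,x₆}
  {x₁,x₂,x₃,x₄}  = {x₃,x₄} ∪ {x₁,x₂,x₃}
  {x₁,x₃,x₄,x₅}  = {x₃,x₄} ∪ {x₁,x₃,x₅}
  {x₂,x₃,x₄,x₆}  = {x₂,x₄,x₆} ∪ {x₃,x₄}
  {x₂,x₄,x₅,x₆}  = {x₂,x₄,x₆} ∪ {x₄,x₅,x₆}
  {x₃,x₄,x₅,x₆}  = {x₃,x₄} ∪ {x₄,x₅,x₆}
  {x₁,x₂,x₃,x₄,x₅}  = {x₃,x₄} ∪ {x₁,x₂,x₃,x₅}
  — 25 sets.
Step 3: 15 new —
  {x₆}  = {x₁,x₂,x₃,x₄,x₅}ᶜ
  {x₁,x₂}  = {x₃,x₄,x₅,x₆}ᶜ
  {x₁,x₃}  = {x₂,x₄,x₅,x₆}ᶜ
  {x₁,x₅}  = {x₂,x₃,x₄,x₆}ᶜ
  {x₂,x₃}  = {x₂} ∪ {x₃}
  {x₂,x₄}  = {x₂} ∪ {x₄}
  {x₂,x₅}  = {x₂} ∪ {x₅}
  {x₂,x₆}  = {x₁,x₃,x₄,x₅}ᶜ
  {x₃,x₅}  = {x₅} ∪ {x₃}
  {x₄,x₅}  = {x₅} ∪ {x₄}
  {x₅,x₆}  = {x₁,x₂,x₃,x₄}ᶜ
  {x₁,x₂,x₅}  = {x₃,x₄,x₆}ᶜ
  {x₂,x₃,x₄}  = {x₃,x₄} ∪ {x₂}
  {x₃,x₄,x₅}  = {x₃,x₄} ∪ {x₅}
  {x₂,x₃,x₄,x₅,x₆}  = {x₂,x₄,x₆} ∪ {x₃,x₄,x₅,x₆}
  — 40 sets.
Step 4 (21 new):
  {x₁}  = {x₂,x₃,x₄,x₅,x₆}ᶜ
  {x₃,x₆}  = {x₃} ∪ {x₆}
  {x₁,x₂,x₄}  = {x₁,x₂} ∪ {x₄}
  {x₁,x₂,x₆}  = {x₃,x₄,x₅}ᶜ
  {x₁,x₃,x₄}  = {x₃,x₄} ∪ {x₁,x₃}
  {x₁,x₃,x₆}  = {x₁,x₃} ∪ {x₆}
  {x₁,x₄,x₅}  = {x₄,x₅} ∪ {x₁,x₅}
  {x₁,x₅,x₆}  = {x₂,x₃,x₄}ᶜ
  {x₂,x₃,x₅}  = {x₂} ∪ {x₃,x₅}
  {x₂,x₃,x₆}  = {x₂,x₆} ∪ {x₃}
  {x₂,x₄,x₅}  = {x₂} ∪ {x₄,x₅}
  {x₂,x₅,x₆}  = {x₂} ∪ {x₅,x₆}
  {x₃,x₅,x₆}  = {x₃,x₅} ∪ {x₅,x₆}
  {x₁,x₂,x₃,x₆}  = {x₄,x₅}ᶜ
  {x₁,x₂,x₄,x₅}  = {x₄,x₅} ∪ {x₁,x₂}
  {x₁,x₂,x₄,x₆}  = {x₃,x₅}ᶜ
  {x₁,x₃,x₄,x₆}  = {x₂,x₅}ᶜ
  {x₁,x₃,x₅,x₆}  = {x₂,x₄}ᶜ
  {x₁,x₄,x₅,x₆}  = {x₂,x₃}ᶜ
  {x₂,x₃,x₄,x₅}  = {x₃,x₄} ∪ {x₂,x₅}
  {x₂,x₃,x₅,x₆}  = {x₃,x₅} ∪ {x₂,x₆}
  — 61 sets.
Step 5 (3 new):
  {x₁,x₄}  = {x₂,x₃,x₅,x₆}ᶜ
  {x₁,x₆}  = {x₂,x₃,x₄,x₅}ᶜ
  {x₁,x₄,x₆}  = {x₂,x₃,x₅}ᶜ
  — 64 sets.
Step 6: already closed under ᶜ and ∪.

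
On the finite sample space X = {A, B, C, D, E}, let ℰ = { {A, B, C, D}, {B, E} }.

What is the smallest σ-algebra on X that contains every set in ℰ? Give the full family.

σ(ℰ) = { {}, {B}, {E}, {B, E}, {A, C, D}, {A, B, C, D}, {A, C, D, E}, X }

Trace:
Seed the family with ℰ together with ∅ and X: { {}, {B, E}, {A, B, C, D}, X }.
Pass 1 adds 2:
  {E}  = ᶜ of {A, B, C, D}
  {A, C, D}  = ᶜ of {B, E}
  [6 total]
Pass 2: 1 new —
  {A, C, D, E}  = {A, C, D} ∪ {E}
  [7 total]
Pass 3. New:
  {B}  = ᶜ of {A, C, D, E}
  [8 total]
Pass 4: closed — nothing new.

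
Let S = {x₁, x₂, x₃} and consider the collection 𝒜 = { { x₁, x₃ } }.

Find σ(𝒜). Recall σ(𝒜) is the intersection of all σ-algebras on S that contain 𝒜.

Seed the family with 𝒜 together with ∅ and S: { ∅, { x₁, x₃ }, S }.
Iteration 1: +1 →
  { x₂ }  = { x₁, x₃ }ᶜ
  (now 4)
After Iteration 2 the family is unchanged; done.

Hence σ(𝒜) has 4 members: { ∅, { x₂ }, { x₁, x₃ }, S }.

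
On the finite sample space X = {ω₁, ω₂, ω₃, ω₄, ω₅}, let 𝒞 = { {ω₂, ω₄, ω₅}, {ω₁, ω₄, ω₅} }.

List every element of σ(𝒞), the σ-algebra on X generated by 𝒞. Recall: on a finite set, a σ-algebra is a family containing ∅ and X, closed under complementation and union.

Seed the family with 𝒞 together with ∅ and X: { {}, {ω₁, ω₄, ω₅}, {ω₂, ω₄, ω₅}, X }.
Round 1. New:
  {ω₁, ω₃}  = complement {ω₂, ω₄, ω₅}
  {ω₂, ω₃}  = complement {ω₁, ω₄, ω₅}
  {ω₁, ω₂, ω₄, ω₅}  = {ω₂, ω₄, ω₅} ∪ {ω₁, ω₄, ω₅}
  (now 7)
Round 2: +4 →
  {ω₃}  = complement {ω₁, ω₂, ω₄, ω₅}
  {ω₁, ω₂, ω₃}  = {ω₂, ω₃} ∪ {ω₁, ω₃}
  {ω₁, ω₃, ω₄, ω₅}  = {ω₁, ω₄, ω₅} ∪ {ω₁, ω₃}
  {ω₂, ω₃, ω₄, ω₅}  = {ω₂, ω₃} ∪ {ω₂, ω₄, ω₅}
  (now 11)
Round 3 adds 3:
  {ω₁}  = complement {ω₂, ω₃, ω₄, ω₅}
  {ω₂}  = complement {ω₁, ω₃, ω₄, ω₅}
  {ω₄, ω₅}  = complement {ω₁, ω₂, ω₃}
  (now 14)
Round 4 (2 new):
  {ω₁, ω₂}  = {ω₂} ∪ {ω₁}
  {ω₃, ω₄, ω₅}  = {ω₃} ∪ {ω₄, ω₅}
  (now 16)
Round 5: already closed under ᶜ and ∪.

|σ(𝒞)| = 16.  σ(𝒞) = { {}, {ω₁}, {ω₂}, {ω₃}, {ω₁, ω₂}, {ω₁, ω₃}, {ω₂, ω₃}, {ω₄, ω₅}, {ω₁, ω₂, ω₃}, {ω₁, ω₄, ω₅}, {ω₂, ω₄, ω₅}, {ω₃, ω₄, ω₅}, {ω₁, ω₂, ω₄, ω₅}, {ω₁, ω₃, ω₄, ω₅}, {ω₂, ω₃, ω₄, ω₅}, X }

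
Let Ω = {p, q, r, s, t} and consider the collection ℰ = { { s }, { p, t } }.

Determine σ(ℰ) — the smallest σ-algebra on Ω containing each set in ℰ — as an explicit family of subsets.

Seed the family with ℰ together with ∅ and Ω: { ∅, { s }, { p, t }, Ω }.
Iteration 1 adds 3:
  { p, s, t }  = { s } ∪ { p, t }
  { q, r, s }  = { p, t }ᶜ
  { p, q, r, t }  = { s }ᶜ
Iteration 2. New:
  { q, r }  = { p, s, t }ᶜ
Iteration 3: closed — nothing new.

σ(ℰ) = { ∅, { s }, { p, t }, { q, r }, { p, s, t }, { q, r, s }, { p, q, r, t }, Ω }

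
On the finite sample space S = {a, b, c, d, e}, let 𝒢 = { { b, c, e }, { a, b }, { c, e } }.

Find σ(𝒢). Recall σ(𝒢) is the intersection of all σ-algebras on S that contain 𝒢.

|σ(𝒢)| = 16.  σ(𝒢) = { ∅, { a }, { b }, { d }, { a, b }, { a, d }, { b, d }, { c, e }, { a, b, d }, { a, c, e }, { b, c, e }, { c, d, e }, { a, b, c, e }, { a, c, d, e }, { b, c, d, e }, S }

Trace:
Take S₀ = 𝒢 ∪ {∅, S} = { ∅, { a, b }, { c, e }, { b, c, e }, S }.
Step 1. New:
  { a, d }  = { b, c, e }ᶜ
  { a, b, d }  = { c, e }ᶜ
  { c, d, e }  = { a, b }ᶜ
  { a, b, c, e }  = { b, c, e } ∪ { a, b }
  [9 total]
Step 2 adds 3:
  { d }  = { a, b, c, e }ᶜ
  { a, c, d, e }  = { c, d, e } ∪ { a, d }
  { b, c, d, e }  = { c, d, e } ∪ { b, c, e }
  [12 total]
Step 3 (2 new):
  { a }  = { b, c, d, e }ᶜ
  { b }  = { a, c, d, e }ᶜ
  [14 total]
Step 4. New:
  { b, d }  = { d } ∪ { b }
  { a, c, e }  = { c, e } ∪ { a }
  [16 total]
After Step 5 the family is unchanged; done.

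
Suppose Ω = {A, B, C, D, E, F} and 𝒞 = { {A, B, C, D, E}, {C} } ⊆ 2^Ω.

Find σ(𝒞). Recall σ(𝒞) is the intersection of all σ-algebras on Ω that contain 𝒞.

Answer: σ(𝒞) = { {}, {C}, {F}, {C, F}, {A, B, D, E}, {A, B, C, D, E}, {A, B, D, E, F}, Ω }

Derivation:
Take S₀ = 𝒞 ∪ {∅, Ω} = { {}, {C}, {A, B, C, D, E}, Ω }.
Round 1 (2 new):
  {F}  = {A, B, C, D, E}ᶜ
  {A, B, D, E, F}  = {C}ᶜ
  (now 6)
Round 2. New:
  {C, F}  = {C} ∪ {F}
  (now 7)
Round 3: +1 →
  {A, B, D, E}  = {C, F}ᶜ
  (now 8)
Round 4: already closed under ᶜ and ∪.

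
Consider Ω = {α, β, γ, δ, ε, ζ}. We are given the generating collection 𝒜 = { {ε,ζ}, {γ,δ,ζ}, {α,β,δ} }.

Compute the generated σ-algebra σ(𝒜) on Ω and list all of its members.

Answer: σ(𝒜) = { ∅, {γ}, {δ}, {ε}, {ζ}, {α,β}, {γ,δ}, {γ,ε}, {γ,ζ}, {δ,ε}, {δ,ζ}, {ε,ζ}, {α,β,γ}, {α,β,δ}, {α,β,ε}, {α,β,ζ}, {γ,δ,ε}, {γ,δ,ζ}, {γ,ε,ζ}, {δ,ε,ζ}, {α,β,γ,δ}, {α,β,γ,ε}, {α,β,γ,ζ}, {α,β,δ,ε}, {α,β,δ,ζ}, {α,β,ε,ζ}, {γ,δ,ε,ζ}, {α,β,γ,δ,ε}, {α,β,γ,δ,ζ}, {α,β,γ,ε,ζ}, {α,β,δ,ε,ζ}, Ω }

Trace:
Initial family (5 sets): { ∅, {ε,ζ}, {α,β,δ}, {γ,δ,ζ}, Ω }.
Step 1 (6 new):
  {α,β,ε}  = {γ,δ,ζ}ᶜ
  {γ,ε,ζ}  = {α,β,δ}ᶜ
  {α,β,γ,δ}  = {ε,ζ}ᶜ
  {γ,δ,ε,ζ}  = {ε,ζ} ∪ {γ,δ,ζ}
  {α,β,γ,δ,ζ}  = {γ,δ,ζ} ∪ {α,β,δ}
  {α,β,δ,ε,ζ}  = {ε,ζ} ∪ {α,β,δ}
Step 2: 7 new —
  {γ}  = {α,β,δ,ε,ζ}ᶜ
  {ε}  = {α,β,γ,δ,ζ}ᶜ
  {α,β}  = {γ,δ,ε,ζ}ᶜ
  {α,β,δ,ε}  = {α,β,δ} ∪ {α,β,ε}
  {α,β,ε,ζ}  = {ε,ζ} ∪ {α,β,ε}
  {α,β,γ,δ,ε}  = {α,β,ε} ∪ {α,β,γ,δ}
  {α,β,γ,ε,ζ}  = {α,β,ε} ∪ {γ,ε,ζ}
Step 3. New:
  {δ}  = {α,β,γ,ε,ζ}ᶜ
  {ζ}  = {α,β,γ,δ,ε}ᶜ
  {γ,δ}  = {α,β,ε,ζ}ᶜ
  {γ,ε}  = {γ} ∪ {ε}
  {γ,ζ}  = {α,β,δ,ε}ᶜ
  {α,β,γ}  = {γ} ∪ {α,β}
  {α,β,γ,ε}  = {γ} ∪ {α,β,ε}
Step 4 adds 7:
  {δ,ε}  = {ε} ∪ {δ}
  {δ,ζ}  = {α,β,γ,ε}ᶜ
  {α,β,ζ}  = {α,β} ∪ {ζ}
  {γ,δ,ε}  = {γ,δ} ∪ {ε}
  {δ,ε,ζ}  = {α,β,γ}ᶜ
  {α,β,γ,ζ}  = {α,β,γ} ∪ {ζ}
  {α,β,δ,ζ}  = {γ,ε}ᶜ
Step 5 adds nothing — fixpoint reached.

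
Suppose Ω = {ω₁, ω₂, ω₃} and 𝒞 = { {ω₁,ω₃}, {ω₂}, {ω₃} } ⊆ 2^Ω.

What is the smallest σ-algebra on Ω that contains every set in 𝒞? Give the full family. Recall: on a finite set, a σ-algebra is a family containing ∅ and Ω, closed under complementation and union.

σ(𝒞) (8 sets): { {}, {ω₁}, {ω₂}, {ω₃}, {ω₁,ω₂}, {ω₁,ω₃}, {ω₂,ω₃}, Ω }

Derivation:
Seed the family with 𝒞 together with ∅ and Ω: { {}, {ω₂}, {ω₃}, {ω₁,ω₃}, Ω }.
Round 1: +2 →
  {ω₁,ω₂}  = ᶜ of {ω₃}
  {ω₂,ω₃}  = {ω₃} ∪ {ω₂}
Round 2 (1 new):
  {ω₁}  = ᶜ of {ω₂,ω₃}
Round 3: no new sets; the family is a σ-algebra.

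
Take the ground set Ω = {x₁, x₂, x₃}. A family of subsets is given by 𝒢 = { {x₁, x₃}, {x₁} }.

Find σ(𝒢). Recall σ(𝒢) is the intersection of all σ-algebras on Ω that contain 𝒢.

Start: 𝒢 ∪ {∅, Ω} = { {}, {x₁}, {x₁, x₃}, Ω }.
Round 1: 2 new —
  {x₂}  = complement {x₁, x₃}
  {x₂, x₃}  = complement {x₁}
  [6 total]
Round 2: 1 new —
  {x₁, x₂}  = {x₂} ∪ {x₁}
  [7 total]
Round 3 adds 1:
  {x₃}  = complement {x₁, x₂}
  [8 total]
After Round 4 the family is unchanged; done.

Therefore σ(𝒢) = { {}, {x₁}, {x₂}, {x₃}, {x₁, x₂}, {x₁, x₃}, {x₂, x₃}, Ω } (|σ(𝒢)| = 8).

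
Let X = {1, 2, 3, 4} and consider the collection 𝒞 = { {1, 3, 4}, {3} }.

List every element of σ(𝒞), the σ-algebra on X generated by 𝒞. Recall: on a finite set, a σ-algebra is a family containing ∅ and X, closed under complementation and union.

Start: 𝒞 ∪ {∅, X} = { {}, {3}, {1, 3, 4}, X }.
Pass 1: +2 →
  {2}  = complement {1, 3, 4}
  {1, 2, 4}  = complement {3}
  (now 6)
Pass 2 adds 1:
  {2, 3}  = {3} ∪ {2}
  (now 7)
Pass 3. New:
  {1, 4}  = complement {2, 3}
  (now 8)
Pass 4: already closed under ᶜ and ∪.

Therefore σ(𝒞) = { {}, {2}, {3}, {1, 4}, {2, 3}, {1, 2, 4}, {1, 3, 4}, X } (|σ(𝒞)| = 8).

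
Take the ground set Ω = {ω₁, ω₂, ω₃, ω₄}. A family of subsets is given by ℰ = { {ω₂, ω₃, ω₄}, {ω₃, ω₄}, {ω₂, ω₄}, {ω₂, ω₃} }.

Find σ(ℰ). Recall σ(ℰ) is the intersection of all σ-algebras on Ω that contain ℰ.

|σ(ℰ)| = 16.  σ(ℰ) = { {}, {ω₁}, {ω₂}, {ω₃}, {ω₄}, {ω₁, ω₂}, {ω₁, ω₃}, {ω₁, ω₄}, {ω₂, ω₃}, {ω₂, ω₄}, {ω₃, ω₄}, {ω₁, ω₂, ω₃}, {ω₁, ω₂, ω₄}, {ω₁, ω₃, ω₄}, {ω₂, ω₃, ω₄}, Ω }

Working:
Start: ℰ ∪ {∅, Ω} = { {}, {ω₂, ω₃}, {ω₂, ω₄}, {ω₃, ω₄}, {ω₂, ω₃, ω₄}, Ω }.
Round 1: 4 new —
  {ω₁}  = Ω∖{ω₂, ω₃, ω₄}
  {ω₁, ω₂}  = Ω∖{ω₃, ω₄}
  {ω₁, ω₃}  = Ω∖{ω₂, ω₄}
  {ω₁, ω₄}  = Ω∖{ω₂, ω₃}
  |family| = 10
Round 2. New:
  {ω₁, ω₂, ω₃}  = {ω₁, ω₂} ∪ {ω₂, ω₃}
  {ω₁, ω₂, ω₄}  = {ω₁, ω₂} ∪ {ω₁, ω₄}
  {ω₁, ω₃, ω₄}  = {ω₃, ω₄} ∪ {ω₁, ω₄}
  |family| = 13
Round 3 (3 new):
  {ω₂}  = Ω∖{ω₁, ω₃, ω₄}
  {ω₃}  = Ω∖{ω₁, ω₂, ω₄}
  {ω₄}  = Ω∖{ω₁, ω₂, ω₃}
  |family| = 16
Round 4: closed — nothing new.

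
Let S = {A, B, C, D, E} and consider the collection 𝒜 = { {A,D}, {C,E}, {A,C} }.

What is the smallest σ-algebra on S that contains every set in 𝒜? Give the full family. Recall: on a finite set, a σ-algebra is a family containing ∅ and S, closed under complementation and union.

σ(𝒜) (32 sets): { {}, {A}, {B}, {C}, {D}, {E}, {A,B}, {A,C}, {A,D}, {A,E}, {B,C}, {B,D}, {B,E}, {C,D}, {C,E}, {D,E}, {A,B,C}, {A,B,D}, {A,B,E}, {A,C,D}, {A,C,E}, {A,D,E}, {B,C,D}, {B,C,E}, {B,D,E}, {C,D,E}, {A,B,C,D}, {A,B,C,E}, {A,B,D,E}, {A,C,D,E}, {B,C,D,E}, S }

Working:
Start: 𝒜 ∪ {∅, S} = { {}, {A,C}, {A,D}, {C,E}, S }.
Iteration 1 adds 6:
  {A,B,D}  = complement {C,E}
  {A,C,D}  = {A,D} ∪ {A,C}
  {A,C,E}  = {A,C} ∪ {C,E}
  {B,C,E}  = complement {A,D}
  {B,D,E}  = complement {A,C}
  {A,C,D,E}  = {A,D} ∪ {C,E}
  — 11 sets.
Iteration 2: +7 →
  {B}  = complement {A,C,D,E}
  {B,D}  = complement {A,C,E}
  {B,E}  = complement {A,C,D}
  {A,B,C,D}  = {A,B,D} ∪ {A,C,D}
  {A,B,C,E}  = {A,C,E} ∪ {B,C,E}
  {A,B,D,E}  = {A,B,D} ∪ {B,D,E}
  {B,C,D,E}  = {B,C,E} ∪ {B,D,E}
  — 18 sets.
Iteration 3: 5 new —
  {A}  = complement {B,C,D,E}
  {C}  = complement {A,B,D,E}
  {D}  = complement {A,B,C,E}
  {E}  = complement {A,B,C,D}
  {A,B,C}  = {A,C} ∪ {B}
  — 23 sets.
Iteration 4: +9 →
  {A,B}  = {B} ∪ {A}
  {A,E}  = {E} ∪ {A}
  {B,C}  = {B} ∪ {C}
  {C,D}  = {C} ∪ {D}
  {D,E}  = complement {A,B,C}
  {A,B,E}  = {B,E} ∪ {A}
  {A,D,E}  = {E} ∪ {A,D}
  {B,C,D}  = {C} ∪ {B,D}
  {C,D,E}  = {D} ∪ {C,E}
  — 32 sets.
Iteration 5: stable.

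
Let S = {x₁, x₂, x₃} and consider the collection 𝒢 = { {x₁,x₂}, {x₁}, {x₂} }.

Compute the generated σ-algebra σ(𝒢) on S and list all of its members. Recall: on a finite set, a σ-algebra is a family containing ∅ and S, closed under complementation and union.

Initial family (5 sets): { {}, {x₁}, {x₂}, {x₁,x₂}, S }.
Round 1 adds 3:
  {x₃}  = complement {x₁,x₂}
  {x₁,x₃}  = complement {x₂}
  {x₂,x₃}  = complement {x₁}
Round 2: already closed under ᶜ and ∪.

|σ(𝒢)| = 8.  σ(𝒢) = { {}, {x₁}, {x₂}, {x₃}, {x₁,x₂}, {x₁,x₃}, {x₂,x₃}, S }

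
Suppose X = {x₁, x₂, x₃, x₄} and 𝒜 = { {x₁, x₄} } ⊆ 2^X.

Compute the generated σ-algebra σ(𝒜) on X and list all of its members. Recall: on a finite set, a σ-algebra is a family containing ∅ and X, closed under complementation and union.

σ(𝒜) (4 sets): { ∅, {x₁, x₄}, {x₂, x₃}, X }

Trace:
Start: 𝒜 ∪ {∅, X} = { ∅, {x₁, x₄}, X }.
Step 1. New:
  {x₂, x₃}  = complement {x₁, x₄}
  (now 4)
Step 2: stable.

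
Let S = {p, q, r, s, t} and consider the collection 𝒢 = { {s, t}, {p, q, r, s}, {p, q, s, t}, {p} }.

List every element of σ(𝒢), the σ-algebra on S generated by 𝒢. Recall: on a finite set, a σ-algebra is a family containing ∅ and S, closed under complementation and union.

Seed the family with 𝒢 together with ∅ and S: { ∅, {p}, {s, t}, {p, q, r, s}, {p, q, s, t}, S }.
Iteration 1: +5 →
  {r}  = complement {p, q, s, t}
  {t}  = complement {p, q, r, s}
  {p, q, r}  = complement {s, t}
  {p, s, t}  = {s, t} ∪ {p}
  {q, r, s, t}  = complement {p}
  (now 11)
Iteration 2 (7 new):
  {p, r}  = {r} ∪ {p}
  {p, t}  = {t} ∪ {p}
  {q, r}  = complement {p, s, t}
  {r, t}  = {t} ∪ {r}
  {r, s, t}  = {s, t} ∪ {r}
  {p, q, r, t}  = {p, q, r} ∪ {t}
  {p, r, s, t}  = {p, s, t} ∪ {r}
  (now 18)
Iteration 3 adds 8:
  {q}  = complement {p, r, s, t}
  {s}  = complement {p, q, r, t}
  {p, q}  = complement {r, s, t}
  {p, q, s}  = complement {r, t}
  {p, r, t}  = {r} ∪ {p, t}
  {q, r, s}  = complement {p, t}
  {q, r, t}  = {q, r} ∪ {r, t}
  {q, s, t}  = complement {p, r}
  (now 26)
Iteration 4: +6 →
  {p, s}  = complement {q, r, t}
  {q, s}  = complement {p, r, t}
  {q, t}  = {q} ∪ {t}
  {r, s}  = {r} ∪ {s}
  {p, q, t}  = {p, q} ∪ {t}
  {p, r, s}  = {p, r} ∪ {s}
  (now 32)
Iteration 5 adds nothing — fixpoint reached.

Therefore σ(𝒢) = { ∅, {p}, {q}, {r}, {s}, {t}, {p, q}, {p, r}, {p, s}, {p, t}, {q, r}, {q, s}, {q, t}, {r, s}, {r, t}, {s, t}, {p, q, r}, {p, q, s}, {p, q, t}, {p, r, s}, {p, r, t}, {p, s, t}, {q, r, s}, {q, r, t}, {q, s, t}, {r, s, t}, {p, q, r, s}, {p, q, r, t}, {p, q, s, t}, {p, r, s, t}, {q, r, s, t}, S } (|σ(𝒢)| = 32).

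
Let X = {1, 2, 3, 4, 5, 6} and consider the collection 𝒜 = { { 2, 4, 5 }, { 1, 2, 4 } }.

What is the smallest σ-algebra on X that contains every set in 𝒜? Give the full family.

Start: 𝒜 ∪ {∅, X} = { {  }, { 1, 2, 4 }, { 2, 4, 5 }, X }.
Pass 1. New:
  { 1, 3, 6 }  = X∖{ 2, 4, 5 }
  { 3, 5, 6 }  = X∖{ 1, 2, 4 }
  { 1, 2, 4, 5 }  = { 1, 2, 4 } ∪ { 2, 4, 5 }
Pass 2. New:
  { 3, 6 }  = X∖{ 1, 2, 4, 5 }
  { 1, 3, 5, 6 }  = { 3, 5, 6 } ∪ { 1, 3, 6 }
  { 1, 2, 3, 4, 6 }  = { 1, 3, 6 } ∪ { 1, 2, 4 }
  { 2, 3, 4, 5, 6 }  = { 3, 5, 6 } ∪ { 2, 4, 5 }
Pass 3: +3 →
  { 1 }  = X∖{ 2, 3, 4, 5, 6 }
  { 5 }  = X∖{ 1, 2, 3, 4, 6 }
  { 2, 4 }  = X∖{ 1, 3, 5, 6 }
Pass 4 (2 new):
  { 1, 5 }  = { 5 } ∪ { 1 }
  { 2, 3, 4, 6 }  = { 3, 6 } ∪ { 2, 4 }
Pass 5 adds nothing — fixpoint reached.

|σ(𝒜)| = 16.  σ(𝒜) = { {  }, { 1 }, { 5 }, { 1, 5 }, { 2, 4 }, { 3, 6 }, { 1, 2, 4 }, { 1, 3, 6 }, { 2, 4, 5 }, { 3, 5, 6 }, { 1, 2, 4, 5 }, { 1, 3, 5, 6 }, { 2, 3, 4, 6 }, { 1, 2, 3, 4, 6 }, { 2, 3, 4, 5, 6 }, X }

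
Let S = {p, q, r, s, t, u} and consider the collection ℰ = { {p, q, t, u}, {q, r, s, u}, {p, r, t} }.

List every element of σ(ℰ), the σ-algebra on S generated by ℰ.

σ(ℰ) = { {}, {r}, {s}, {p, t}, {q, u}, {r, s}, {p, r, t}, {p, s, t}, {q, r, u}, {q, s, u}, {p, q, t, u}, {p, r, s, t}, {q, r, s, u}, {p, q, r, t, u}, {p, q, s, t, u}, S }

Check:
Seed the family with ℰ together with ∅ and S: { {}, {p, r, t}, {p, q, t, u}, {q, r, s, u}, S }.
Round 1 (4 new):
  {p, t}  = {q, r, s, u}ᶜ
  {r, s}  = {p, q, t, u}ᶜ
  {q, s, u}  = {p, r, t}ᶜ
  {p, q, r, t, u}  = {p, r, t} ∪ {p, q, t, u}
Round 2 (3 new):
  {s}  = {p, q, r, t, u}ᶜ
  {p, r, s, t}  = {r, s} ∪ {p, r, t}
  {p, q, s, t, u}  = {q, s, u} ∪ {p, t}
Round 3 adds 3:
  {r}  = {p, q, s, t, u}ᶜ
  {q, u}  = {p, r, s, t}ᶜ
  {p, s, t}  = {p, t} ∪ {s}
Round 4: +1 →
  {q, r, u}  = {p, s, t}ᶜ
Round 5: no new sets; the family is a σ-algebra.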